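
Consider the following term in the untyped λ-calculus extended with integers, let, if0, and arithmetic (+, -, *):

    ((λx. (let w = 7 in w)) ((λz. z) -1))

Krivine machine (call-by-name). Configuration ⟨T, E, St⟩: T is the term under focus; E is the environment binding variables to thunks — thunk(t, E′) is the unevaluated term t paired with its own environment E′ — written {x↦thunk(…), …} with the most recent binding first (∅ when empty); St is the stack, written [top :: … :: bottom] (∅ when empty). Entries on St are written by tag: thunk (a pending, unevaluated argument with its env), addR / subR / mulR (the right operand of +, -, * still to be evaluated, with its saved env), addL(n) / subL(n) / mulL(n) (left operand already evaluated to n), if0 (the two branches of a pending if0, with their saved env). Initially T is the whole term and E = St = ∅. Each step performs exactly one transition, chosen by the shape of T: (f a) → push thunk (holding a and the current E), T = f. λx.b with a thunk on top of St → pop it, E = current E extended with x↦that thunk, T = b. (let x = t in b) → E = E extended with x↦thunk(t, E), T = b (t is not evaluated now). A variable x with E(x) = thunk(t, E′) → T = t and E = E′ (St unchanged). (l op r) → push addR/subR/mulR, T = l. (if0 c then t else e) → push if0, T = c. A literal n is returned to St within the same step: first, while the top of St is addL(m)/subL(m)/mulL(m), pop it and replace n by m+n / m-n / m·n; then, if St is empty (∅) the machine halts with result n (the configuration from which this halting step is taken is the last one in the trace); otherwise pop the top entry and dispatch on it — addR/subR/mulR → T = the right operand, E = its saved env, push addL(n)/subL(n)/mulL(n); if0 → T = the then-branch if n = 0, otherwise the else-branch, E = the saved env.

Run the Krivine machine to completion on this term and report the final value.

Answer: 7

Machine steps:
step 0: <T=((λx. (let w = 7 in w)) ((λz. z) -1)), E=∅, St=∅>
step 1: <T=(λx. (let w = 7 in w)), E=∅, St=[thunk]>
step 2: <T=(let w = 7 in w), E={x↦thunk(((λz. z) -1), ∅)}, St=∅>
step 3: <T=w, E={w↦thunk(7, {x↦thunk(((λz. z) -1), ∅)}), x↦thunk(((λz. z) -1), ∅)}, St=∅>
step 4: <T=7, E={x↦thunk(((λz. z) -1), ∅)}, St=∅>
→ final value 7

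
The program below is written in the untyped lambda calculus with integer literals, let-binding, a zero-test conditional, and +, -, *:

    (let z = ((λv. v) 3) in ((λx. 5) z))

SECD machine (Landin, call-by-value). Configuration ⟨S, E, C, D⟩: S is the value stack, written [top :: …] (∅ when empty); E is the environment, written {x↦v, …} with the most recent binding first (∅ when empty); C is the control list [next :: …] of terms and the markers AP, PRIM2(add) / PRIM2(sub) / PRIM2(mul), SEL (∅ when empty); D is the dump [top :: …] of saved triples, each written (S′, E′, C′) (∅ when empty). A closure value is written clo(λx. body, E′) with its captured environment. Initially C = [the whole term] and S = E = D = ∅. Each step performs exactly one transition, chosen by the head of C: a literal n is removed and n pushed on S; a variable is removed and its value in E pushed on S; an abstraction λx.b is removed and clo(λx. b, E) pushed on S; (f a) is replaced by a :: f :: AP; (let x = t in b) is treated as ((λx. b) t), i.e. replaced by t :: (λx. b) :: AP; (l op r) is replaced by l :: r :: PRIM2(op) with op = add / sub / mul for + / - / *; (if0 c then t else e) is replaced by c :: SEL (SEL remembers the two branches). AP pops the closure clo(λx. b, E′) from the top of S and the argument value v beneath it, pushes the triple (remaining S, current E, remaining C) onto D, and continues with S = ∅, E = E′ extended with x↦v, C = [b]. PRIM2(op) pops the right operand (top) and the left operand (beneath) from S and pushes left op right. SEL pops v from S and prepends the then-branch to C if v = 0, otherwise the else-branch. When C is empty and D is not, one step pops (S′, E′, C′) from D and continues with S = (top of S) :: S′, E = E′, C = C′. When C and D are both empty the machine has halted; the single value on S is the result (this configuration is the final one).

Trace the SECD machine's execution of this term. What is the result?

Answer: 5

Machine steps:
[0] <S=∅, E=∅, C=[(let z = ((λv. v) 3) in ((λx. 5) z))], D=∅>
[1] <S=∅, E=∅, C=[((λv. v) 3) :: (λz. ((λx. 5) z)) :: AP], D=∅>
[2] <S=∅, E=∅, C=[3 :: (λv. v) :: AP :: (λz. ((λx. 5) z)) :: AP], D=∅>
[3] <S=[3], E=∅, C=[(λv. v) :: AP :: (λz. ((λx. 5) z)) :: AP], D=∅>
[4] <S=[clo(λv. v, ∅) :: 3], E=∅, C=[AP :: (λz. ((λx. 5) z)) :: AP], D=∅>
[5] <S=∅, E={v↦3}, C=[v], D=[(∅, ∅, [(λz. ((λx. 5) z)) :: AP])]>
[6] <S=[3], E={v↦3}, C=∅, D=[(∅, ∅, [(λz. ((λx. 5) z)) :: AP])]>
[7] <S=[3], E=∅, C=[(λz. ((λx. 5) z)) :: AP], D=∅>
[8] <S=[clo(λz. ((λx. 5) z), ∅) :: 3], E=∅, C=[AP], D=∅>
[9] <S=∅, E={z↦3}, C=[((λx. 5) z)], D=[(∅, ∅, ∅)]>
[10] <S=∅, E={z↦3}, C=[z :: (λx. 5) :: AP], D=[(∅, ∅, ∅)]>
[11] <S=[3], E={z↦3}, C=[(λx. 5) :: AP], D=[(∅, ∅, ∅)]>
[12] <S=[clo(λx. 5, {z↦3}) :: 3], E={z↦3}, C=[AP], D=[(∅, ∅, ∅)]>
[13] <S=∅, E={x↦3, z↦3}, C=[5], D=[(∅, {z↦3}, ∅) :: (∅, ∅, ∅)]>
[14] <S=[5], E={x↦3, z↦3}, C=∅, D=[(∅, {z↦3}, ∅) :: (∅, ∅, ∅)]>
[15] <S=[5], E={z↦3}, C=∅, D=[(∅, ∅, ∅)]>
[16] <S=[5], E=∅, C=∅, D=∅>
→ final value 5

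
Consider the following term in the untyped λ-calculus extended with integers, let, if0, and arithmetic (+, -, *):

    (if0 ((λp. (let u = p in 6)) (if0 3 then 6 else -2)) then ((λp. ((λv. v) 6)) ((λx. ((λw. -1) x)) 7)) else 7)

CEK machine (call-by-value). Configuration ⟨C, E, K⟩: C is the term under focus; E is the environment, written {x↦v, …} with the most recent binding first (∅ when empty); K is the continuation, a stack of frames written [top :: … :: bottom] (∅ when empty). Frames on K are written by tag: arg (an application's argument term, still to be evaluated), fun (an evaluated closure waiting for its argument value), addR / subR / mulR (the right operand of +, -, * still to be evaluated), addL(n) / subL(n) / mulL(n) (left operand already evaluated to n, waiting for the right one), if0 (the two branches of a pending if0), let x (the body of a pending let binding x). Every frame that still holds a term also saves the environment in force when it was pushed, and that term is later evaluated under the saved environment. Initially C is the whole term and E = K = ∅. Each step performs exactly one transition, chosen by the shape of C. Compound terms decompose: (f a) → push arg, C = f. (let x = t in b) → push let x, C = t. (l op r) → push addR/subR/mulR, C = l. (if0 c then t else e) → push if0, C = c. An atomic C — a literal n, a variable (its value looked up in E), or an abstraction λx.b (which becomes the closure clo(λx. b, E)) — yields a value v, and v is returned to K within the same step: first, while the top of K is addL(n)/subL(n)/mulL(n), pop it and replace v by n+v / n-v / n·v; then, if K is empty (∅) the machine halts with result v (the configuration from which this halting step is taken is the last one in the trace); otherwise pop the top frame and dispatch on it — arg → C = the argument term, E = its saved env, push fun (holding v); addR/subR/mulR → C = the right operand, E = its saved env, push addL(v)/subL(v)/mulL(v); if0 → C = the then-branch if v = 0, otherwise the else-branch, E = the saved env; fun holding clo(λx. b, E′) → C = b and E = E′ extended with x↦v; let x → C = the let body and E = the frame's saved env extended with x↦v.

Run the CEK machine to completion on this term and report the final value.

t=0: ⟨C=(if0 ((λp. (let u = p in 6)) (if0 3 then 6 else -2)) then ((λp. ((λv. v) 6)) ((λx. ((λw. -1) x)) 7)) else 7); E=∅; K=∅⟩
t=1: ⟨C=((λp. (let u = p in 6)) (if0 3 then 6 else -2)); E=∅; K=[if0]⟩
t=2: ⟨C=(λp. (let u = p in 6)); E=∅; K=[arg :: if0]⟩
t=3: ⟨C=(if0 3 then 6 else -2); E=∅; K=[fun :: if0]⟩
t=4: ⟨C=3; E=∅; K=[if0 :: fun :: if0]⟩
t=5: ⟨C=-2; E=∅; K=[fun :: if0]⟩
t=6: ⟨C=(let u = p in 6); E={p↦-2}; K=[if0]⟩
t=7: ⟨C=p; E={p↦-2}; K=[let u :: if0]⟩
t=8: ⟨C=6; E={u↦-2, p↦-2}; K=[if0]⟩
t=9: ⟨C=7; E=∅; K=∅⟩
→ final value 7

Answer: 7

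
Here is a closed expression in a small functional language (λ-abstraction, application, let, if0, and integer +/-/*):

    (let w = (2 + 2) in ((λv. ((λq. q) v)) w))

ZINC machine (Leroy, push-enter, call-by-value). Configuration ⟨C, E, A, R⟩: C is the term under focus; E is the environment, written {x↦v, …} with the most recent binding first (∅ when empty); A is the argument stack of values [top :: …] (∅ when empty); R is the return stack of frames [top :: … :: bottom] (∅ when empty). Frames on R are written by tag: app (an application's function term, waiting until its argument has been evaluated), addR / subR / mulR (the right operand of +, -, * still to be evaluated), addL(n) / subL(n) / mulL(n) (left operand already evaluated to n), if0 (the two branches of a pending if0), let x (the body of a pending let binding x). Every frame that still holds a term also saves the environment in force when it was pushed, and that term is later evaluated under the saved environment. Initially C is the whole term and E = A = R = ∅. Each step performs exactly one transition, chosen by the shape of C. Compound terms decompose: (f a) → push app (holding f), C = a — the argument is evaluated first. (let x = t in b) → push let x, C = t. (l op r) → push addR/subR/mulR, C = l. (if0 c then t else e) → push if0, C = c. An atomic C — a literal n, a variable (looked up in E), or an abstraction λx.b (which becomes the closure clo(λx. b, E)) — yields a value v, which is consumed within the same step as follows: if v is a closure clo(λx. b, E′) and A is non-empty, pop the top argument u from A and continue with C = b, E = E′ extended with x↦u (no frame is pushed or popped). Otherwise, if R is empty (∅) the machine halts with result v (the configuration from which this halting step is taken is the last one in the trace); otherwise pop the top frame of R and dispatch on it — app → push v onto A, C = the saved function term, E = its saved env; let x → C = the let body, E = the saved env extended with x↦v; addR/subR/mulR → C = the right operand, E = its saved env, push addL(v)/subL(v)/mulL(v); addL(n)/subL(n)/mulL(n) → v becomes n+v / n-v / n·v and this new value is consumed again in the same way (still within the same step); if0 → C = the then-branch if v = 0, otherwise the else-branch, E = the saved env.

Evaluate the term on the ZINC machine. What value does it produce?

Answer: 4

Machine steps:
step 0: [C=(let w = (2 + 2) in ((λv. ((λq. q) v)) w)) | E=∅ | A=∅ | R=∅]
step 1: [C=(2 + 2) | E=∅ | A=∅ | R=[let w]]
step 2: [C=2 | E=∅ | A=∅ | R=[addR :: let w]]
step 3: [C=2 | E=∅ | A=∅ | R=[addL(2) :: let w]]
step 4: [C=((λv. ((λq. q) v)) w) | E={w↦4} | A=∅ | R=∅]
step 5: [C=w | E={w↦4} | A=∅ | R=[app]]
step 6: [C=(λv. ((λq. q) v)) | E={w↦4} | A=[4] | R=∅]
step 7: [C=((λq. q) v) | E={v↦4, w↦4} | A=∅ | R=∅]
step 8: [C=v | E={v↦4, w↦4} | A=∅ | R=[app]]
step 9: [C=(λq. q) | E={v↦4, w↦4} | A=[4] | R=∅]
step 10: [C=q | E={q↦4, v↦4, w↦4} | A=∅ | R=∅]
→ final value 4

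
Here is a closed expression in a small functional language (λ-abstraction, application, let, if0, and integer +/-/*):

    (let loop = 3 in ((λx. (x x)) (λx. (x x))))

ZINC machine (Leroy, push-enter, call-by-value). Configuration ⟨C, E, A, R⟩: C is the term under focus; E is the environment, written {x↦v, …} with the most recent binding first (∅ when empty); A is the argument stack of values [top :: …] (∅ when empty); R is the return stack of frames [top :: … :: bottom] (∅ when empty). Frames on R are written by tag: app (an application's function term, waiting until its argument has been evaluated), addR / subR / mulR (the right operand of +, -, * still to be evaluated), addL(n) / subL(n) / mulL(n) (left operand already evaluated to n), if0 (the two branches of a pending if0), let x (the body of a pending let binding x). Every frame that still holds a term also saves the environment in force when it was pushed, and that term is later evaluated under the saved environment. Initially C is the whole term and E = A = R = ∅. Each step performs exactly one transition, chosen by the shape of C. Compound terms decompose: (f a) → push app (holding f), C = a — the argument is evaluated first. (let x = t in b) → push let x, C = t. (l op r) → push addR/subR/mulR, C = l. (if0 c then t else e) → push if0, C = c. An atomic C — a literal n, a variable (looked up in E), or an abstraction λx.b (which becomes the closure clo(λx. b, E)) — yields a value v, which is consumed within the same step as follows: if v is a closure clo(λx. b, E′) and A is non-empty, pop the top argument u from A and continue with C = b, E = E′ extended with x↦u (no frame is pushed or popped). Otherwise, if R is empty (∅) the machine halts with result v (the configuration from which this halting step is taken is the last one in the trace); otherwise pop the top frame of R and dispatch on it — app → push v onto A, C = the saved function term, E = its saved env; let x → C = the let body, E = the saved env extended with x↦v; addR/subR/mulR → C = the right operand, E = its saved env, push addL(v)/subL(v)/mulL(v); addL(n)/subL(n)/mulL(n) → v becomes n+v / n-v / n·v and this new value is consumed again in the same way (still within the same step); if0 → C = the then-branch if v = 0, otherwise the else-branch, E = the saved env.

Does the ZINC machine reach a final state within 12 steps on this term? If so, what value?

Answer: DIVERGES (no final state within 12 steps)

Derivation:
[0] <C=(let loop = 3 in ((λx. (x x)) (λx. (x x)))), E=∅, A=∅, R=∅>
[1] <C=3, E=∅, A=∅, R=[let loop]>
[2] <C=((λx. (x x)) (λx. (x x))), E={loop↦3}, A=∅, R=∅>
[3] <C=(λx. (x x)), E={loop↦3}, A=∅, R=[app]>
[4] <C=(λx. (x x)), E={loop↦3}, A=[clo(λx. (x x), {loop↦3})], R=∅>
[5] <C=(x x), E={x↦clo(λx. (x x), {loop↦3}), loop↦3}, A=∅, R=∅>
[6] <C=x, E={x↦clo(λx. (x x), {loop↦3}), loop↦3}, A=∅, R=[app]>
[7] <C=x, E={x↦clo(λx. (x x), {loop↦3}), loop↦3}, A=[clo(λx. (x x), {loop↦3})], R=∅>
… configuration repeats with period 3 (steps 5–7 recur indefinitely) …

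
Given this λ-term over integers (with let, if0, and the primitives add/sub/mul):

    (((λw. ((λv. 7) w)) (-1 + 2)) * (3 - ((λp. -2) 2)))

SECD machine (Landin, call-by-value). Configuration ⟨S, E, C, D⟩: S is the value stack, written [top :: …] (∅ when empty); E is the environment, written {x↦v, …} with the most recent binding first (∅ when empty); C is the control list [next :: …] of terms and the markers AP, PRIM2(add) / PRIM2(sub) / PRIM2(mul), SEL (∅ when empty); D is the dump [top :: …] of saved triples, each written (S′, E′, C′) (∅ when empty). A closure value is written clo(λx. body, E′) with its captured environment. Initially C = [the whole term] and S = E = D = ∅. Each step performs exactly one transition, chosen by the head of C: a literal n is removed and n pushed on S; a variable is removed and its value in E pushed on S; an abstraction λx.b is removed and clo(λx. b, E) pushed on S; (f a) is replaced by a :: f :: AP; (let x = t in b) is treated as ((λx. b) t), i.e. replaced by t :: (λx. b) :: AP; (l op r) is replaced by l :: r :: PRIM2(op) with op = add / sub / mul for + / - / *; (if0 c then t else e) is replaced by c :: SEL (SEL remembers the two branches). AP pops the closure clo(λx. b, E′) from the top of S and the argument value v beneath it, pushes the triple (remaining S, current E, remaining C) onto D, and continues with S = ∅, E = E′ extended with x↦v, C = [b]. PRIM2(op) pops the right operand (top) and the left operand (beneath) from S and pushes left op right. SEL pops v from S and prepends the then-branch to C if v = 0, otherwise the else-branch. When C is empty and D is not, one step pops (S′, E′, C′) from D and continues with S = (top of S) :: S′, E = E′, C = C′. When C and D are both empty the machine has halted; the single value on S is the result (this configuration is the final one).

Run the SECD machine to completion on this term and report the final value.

Answer: 35

Derivation:
step 0: <S=∅, E=∅, C=[(((λw. ((λv. 7) w)) (-1 + 2)) * (3 - ((λp. -2) 2)))], D=∅>
step 1: <S=∅, E=∅, C=[((λw. ((λv. 7) w)) (-1 + 2)) :: (3 - ((λp. -2) 2)) :: PRIM2(mul)], D=∅>
step 2: <S=∅, E=∅, C=[(-1 + 2) :: (λw. ((λv. 7) w)) :: AP :: (3 - ((λp. -2) 2)) :: PRIM2(mul)], D=∅>
step 3: <S=∅, E=∅, C=[-1 :: 2 :: PRIM2(add) :: (λw. ((λv. 7) w)) :: AP :: (3 - ((λp. -2) 2)) :: PRIM2(mul)], D=∅>
step 4: <S=[-1], E=∅, C=[2 :: PRIM2(add) :: (λw. ((λv. 7) w)) :: AP :: (3 - ((λp. -2) 2)) :: PRIM2(mul)], D=∅>
step 5: <S=[2 :: -1], E=∅, C=[PRIM2(add) :: (λw. ((λv. 7) w)) :: AP :: (3 - ((λp. -2) 2)) :: PRIM2(mul)], D=∅>
step 6: <S=[1], E=∅, C=[(λw. ((λv. 7) w)) :: AP :: (3 - ((λp. -2) 2)) :: PRIM2(mul)], D=∅>
step 7: <S=[clo(λw. ((λv. 7) w), ∅) :: 1], E=∅, C=[AP :: (3 - ((λp. -2) 2)) :: PRIM2(mul)], D=∅>
step 8: <S=∅, E={w↦1}, C=[((λv. 7) w)], D=[(∅, ∅, [(3 - ((λp. -2) 2)) :: PRIM2(mul)])]>
step 9: <S=∅, E={w↦1}, C=[w :: (λv. 7) :: AP], D=[(∅, ∅, [(3 - ((λp. -2) 2)) :: PRIM2(mul)])]>
step 10: <S=[1], E={w↦1}, C=[(λv. 7) :: AP], D=[(∅, ∅, [(3 - ((λp. -2) 2)) :: PRIM2(mul)])]>
step 11: <S=[clo(λv. 7, {w↦1}) :: 1], E={w↦1}, C=[AP], D=[(∅, ∅, [(3 - ((λp. -2) 2)) :: PRIM2(mul)])]>
step 12: <S=∅, E={v↦1, w↦1}, C=[7], D=[(∅, {w↦1}, ∅) :: (∅, ∅, [(3 - ((λp. -2) 2)) :: PRIM2(mul)])]>
step 13: <S=[7], E={v↦1, w↦1}, C=∅, D=[(∅, {w↦1}, ∅) :: (∅, ∅, [(3 - ((λp. -2) 2)) :: PRIM2(mul)])]>
step 14: <S=[7], E={w↦1}, C=∅, D=[(∅, ∅, [(3 - ((λp. -2) 2)) :: PRIM2(mul)])]>
step 15: <S=[7], E=∅, C=[(3 - ((λp. -2) 2)) :: PRIM2(mul)], D=∅>
step 16: <S=[7], E=∅, C=[3 :: ((λp. -2) 2) :: PRIM2(sub) :: PRIM2(mul)], D=∅>
step 17: <S=[3 :: 7], E=∅, C=[((λp. -2) 2) :: PRIM2(sub) :: PRIM2(mul)], D=∅>
step 18: <S=[3 :: 7], E=∅, C=[2 :: (λp. -2) :: AP :: PRIM2(sub) :: PRIM2(mul)], D=∅>
step 19: <S=[2 :: 3 :: 7], E=∅, C=[(λp. -2) :: AP :: PRIM2(sub) :: PRIM2(mul)], D=∅>
step 20: <S=[clo(λp. -2, ∅) :: 2 :: 3 :: 7], E=∅, C=[AP :: PRIM2(sub) :: PRIM2(mul)], D=∅>
step 21: <S=∅, E={p↦2}, C=[-2], D=[([3 :: 7], ∅, [PRIM2(sub) :: PRIM2(mul)])]>
step 22: <S=[-2], E={p↦2}, C=∅, D=[([3 :: 7], ∅, [PRIM2(sub) :: PRIM2(mul)])]>
step 23: <S=[-2 :: 3 :: 7], E=∅, C=[PRIM2(sub) :: PRIM2(mul)], D=∅>
step 24: <S=[5 :: 7], E=∅, C=[PRIM2(mul)], D=∅>
step 25: <S=[35], E=∅, C=∅, D=∅>
→ final value 35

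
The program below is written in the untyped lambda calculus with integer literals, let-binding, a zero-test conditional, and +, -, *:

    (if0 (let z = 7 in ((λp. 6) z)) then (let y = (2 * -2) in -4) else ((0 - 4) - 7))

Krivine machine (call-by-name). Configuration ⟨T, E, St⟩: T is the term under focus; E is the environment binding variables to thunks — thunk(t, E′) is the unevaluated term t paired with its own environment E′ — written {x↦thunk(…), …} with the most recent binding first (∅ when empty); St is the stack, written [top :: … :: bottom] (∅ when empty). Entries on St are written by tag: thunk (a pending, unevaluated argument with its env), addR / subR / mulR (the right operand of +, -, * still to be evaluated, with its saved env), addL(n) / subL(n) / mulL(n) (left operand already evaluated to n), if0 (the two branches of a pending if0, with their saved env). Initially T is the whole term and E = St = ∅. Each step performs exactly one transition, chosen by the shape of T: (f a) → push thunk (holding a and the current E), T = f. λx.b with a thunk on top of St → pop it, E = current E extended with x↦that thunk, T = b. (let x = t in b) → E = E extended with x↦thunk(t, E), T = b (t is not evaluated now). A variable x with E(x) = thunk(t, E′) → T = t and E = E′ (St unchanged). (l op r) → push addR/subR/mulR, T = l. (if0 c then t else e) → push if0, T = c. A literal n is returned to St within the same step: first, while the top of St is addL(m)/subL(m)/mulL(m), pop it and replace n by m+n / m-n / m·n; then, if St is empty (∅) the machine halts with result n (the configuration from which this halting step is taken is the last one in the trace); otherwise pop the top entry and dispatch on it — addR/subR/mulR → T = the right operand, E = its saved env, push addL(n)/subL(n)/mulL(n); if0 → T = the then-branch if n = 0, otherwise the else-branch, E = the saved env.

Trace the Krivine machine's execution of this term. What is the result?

Answer: -11

Execution trace:
0. <T=(if0 (let z = 7 in ((λp. 6) z)) then (let y = (2 * -2) in -4) else ((0 - 4) - 7)), E=∅, St=∅>
1. <T=(let z = 7 in ((λp. 6) z)), E=∅, St=[if0]>
2. <T=((λp. 6) z), E={z↦thunk(7, ∅)}, St=[if0]>
3. <T=(λp. 6), E={z↦thunk(7, ∅)}, St=[thunk :: if0]>
4. <T=6, E={p↦thunk(z, {z↦thunk(7, ∅)}), z↦thunk(7, ∅)}, St=[if0]>
5. <T=((0 - 4) - 7), E=∅, St=∅>
6. <T=(0 - 4), E=∅, St=[subR]>
7. <T=0, E=∅, St=[subR :: subR]>
8. <T=4, E=∅, St=[subL(0) :: subR]>
9. <T=7, E=∅, St=[subL(-4)]>
→ final value -11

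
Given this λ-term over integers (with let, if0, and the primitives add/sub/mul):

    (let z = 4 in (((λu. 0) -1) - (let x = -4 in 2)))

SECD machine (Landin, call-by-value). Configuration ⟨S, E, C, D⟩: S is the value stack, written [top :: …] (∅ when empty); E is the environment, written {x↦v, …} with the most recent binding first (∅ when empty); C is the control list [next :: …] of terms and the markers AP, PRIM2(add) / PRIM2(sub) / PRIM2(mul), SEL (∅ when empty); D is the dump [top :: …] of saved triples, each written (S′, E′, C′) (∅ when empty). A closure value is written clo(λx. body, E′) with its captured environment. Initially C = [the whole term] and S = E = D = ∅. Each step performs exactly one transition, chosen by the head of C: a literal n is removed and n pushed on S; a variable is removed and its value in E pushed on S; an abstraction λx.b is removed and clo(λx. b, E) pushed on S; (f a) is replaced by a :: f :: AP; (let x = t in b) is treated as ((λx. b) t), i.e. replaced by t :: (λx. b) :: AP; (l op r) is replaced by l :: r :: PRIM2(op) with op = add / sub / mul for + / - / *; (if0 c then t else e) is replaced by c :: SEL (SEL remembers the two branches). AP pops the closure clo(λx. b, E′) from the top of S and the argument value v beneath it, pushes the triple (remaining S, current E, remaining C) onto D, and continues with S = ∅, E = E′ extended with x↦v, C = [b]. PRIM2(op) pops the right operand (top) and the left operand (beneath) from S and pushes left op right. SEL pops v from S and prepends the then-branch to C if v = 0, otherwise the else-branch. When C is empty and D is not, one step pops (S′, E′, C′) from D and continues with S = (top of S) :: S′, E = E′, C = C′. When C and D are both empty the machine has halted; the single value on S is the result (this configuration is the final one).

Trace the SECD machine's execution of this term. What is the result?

Answer: -2

Machine steps:
t=0: ⟨S=∅; E=∅; C=[(let z = 4 in (((λu. 0) -1) - (let x = -4 in 2)))]; D=∅⟩
t=1: ⟨S=∅; E=∅; C=[4 :: (λz. (((λu. 0) -1) - (let x = -4 in 2))) :: AP]; D=∅⟩
t=2: ⟨S=[4]; E=∅; C=[(λz. (((λu. 0) -1) - (let x = -4 in 2))) :: AP]; D=∅⟩
t=3: ⟨S=[clo(λz. (((λu. 0) -1) - (let x = -4 in 2)), ∅) :: 4]; E=∅; C=[AP]; D=∅⟩
t=4: ⟨S=∅; E={z↦4}; C=[(((λu. 0) -1) - (let x = -4 in 2))]; D=[(∅, ∅, ∅)]⟩
t=5: ⟨S=∅; E={z↦4}; C=[((λu. 0) -1) :: (let x = -4 in 2) :: PRIM2(sub)]; D=[(∅, ∅, ∅)]⟩
t=6: ⟨S=∅; E={z↦4}; C=[-1 :: (λu. 0) :: AP :: (let x = -4 in 2) :: PRIM2(sub)]; D=[(∅, ∅, ∅)]⟩
t=7: ⟨S=[-1]; E={z↦4}; C=[(λu. 0) :: AP :: (let x = -4 in 2) :: PRIM2(sub)]; D=[(∅, ∅, ∅)]⟩
t=8: ⟨S=[clo(λu. 0, {z↦4}) :: -1]; E={z↦4}; C=[AP :: (let x = -4 in 2) :: PRIM2(sub)]; D=[(∅, ∅, ∅)]⟩
t=9: ⟨S=∅; E={u↦-1, z↦4}; C=[0]; D=[(∅, {z↦4}, [(let x = -4 in 2) :: PRIM2(sub)]) :: (∅, ∅, ∅)]⟩
t=10: ⟨S=[0]; E={u↦-1, z↦4}; C=∅; D=[(∅, {z↦4}, [(let x = -4 in 2) :: PRIM2(sub)]) :: (∅, ∅, ∅)]⟩
t=11: ⟨S=[0]; E={z↦4}; C=[(let x = -4 in 2) :: PRIM2(sub)]; D=[(∅, ∅, ∅)]⟩
t=12: ⟨S=[0]; E={z↦4}; C=[-4 :: (λx. 2) :: AP :: PRIM2(sub)]; D=[(∅, ∅, ∅)]⟩
t=13: ⟨S=[-4 :: 0]; E={z↦4}; C=[(λx. 2) :: AP :: PRIM2(sub)]; D=[(∅, ∅, ∅)]⟩
t=14: ⟨S=[clo(λx. 2, {z↦4}) :: -4 :: 0]; E={z↦4}; C=[AP :: PRIM2(sub)]; D=[(∅, ∅, ∅)]⟩
t=15: ⟨S=∅; E={x↦-4, z↦4}; C=[2]; D=[([0], {z↦4}, [PRIM2(sub)]) :: (∅, ∅, ∅)]⟩
t=16: ⟨S=[2]; E={x↦-4, z↦4}; C=∅; D=[([0], {z↦4}, [PRIM2(sub)]) :: (∅, ∅, ∅)]⟩
t=17: ⟨S=[2 :: 0]; E={z↦4}; C=[PRIM2(sub)]; D=[(∅, ∅, ∅)]⟩
t=18: ⟨S=[-2]; E={z↦4}; C=∅; D=[(∅, ∅, ∅)]⟩
t=19: ⟨S=[-2]; E=∅; C=∅; D=∅⟩
→ final value -2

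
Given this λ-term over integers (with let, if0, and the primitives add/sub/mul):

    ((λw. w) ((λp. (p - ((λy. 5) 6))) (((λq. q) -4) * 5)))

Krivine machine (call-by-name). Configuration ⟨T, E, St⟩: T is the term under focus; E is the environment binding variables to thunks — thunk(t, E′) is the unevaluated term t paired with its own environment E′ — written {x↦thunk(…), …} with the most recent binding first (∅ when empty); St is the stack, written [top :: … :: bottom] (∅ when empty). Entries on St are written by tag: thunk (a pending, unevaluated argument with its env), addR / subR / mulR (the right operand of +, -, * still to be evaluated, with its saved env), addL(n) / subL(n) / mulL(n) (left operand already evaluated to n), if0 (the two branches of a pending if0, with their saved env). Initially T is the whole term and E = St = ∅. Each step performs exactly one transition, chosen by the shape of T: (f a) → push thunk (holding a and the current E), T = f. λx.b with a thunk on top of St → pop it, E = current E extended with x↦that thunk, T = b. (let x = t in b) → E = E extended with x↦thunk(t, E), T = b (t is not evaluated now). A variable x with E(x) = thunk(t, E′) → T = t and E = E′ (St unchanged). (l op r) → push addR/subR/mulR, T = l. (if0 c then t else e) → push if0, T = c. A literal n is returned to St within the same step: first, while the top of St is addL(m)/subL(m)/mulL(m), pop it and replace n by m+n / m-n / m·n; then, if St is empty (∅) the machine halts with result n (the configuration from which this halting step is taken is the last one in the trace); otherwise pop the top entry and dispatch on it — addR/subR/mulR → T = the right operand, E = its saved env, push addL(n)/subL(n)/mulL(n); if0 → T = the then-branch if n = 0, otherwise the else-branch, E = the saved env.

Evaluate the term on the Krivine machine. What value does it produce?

Answer: -25

Execution trace:
[0] [T=((λw. w) ((λp. (p - ((λy. 5) 6))) (((λq. q) -4) * 5))) | E=∅ | St=∅]
[1] [T=(λw. w) | E=∅ | St=[thunk]]
[2] [T=w | E={w↦thunk(((λp. (p - ((λy. 5) 6))) (((λq. q) -4) * 5)), ∅)} | St=∅]
[3] [T=((λp. (p - ((λy. 5) 6))) (((λq. q) -4) * 5)) | E=∅ | St=∅]
[4] [T=(λp. (p - ((λy. 5) 6))) | E=∅ | St=[thunk]]
[5] [T=(p - ((λy. 5) 6)) | E={p↦thunk((((λq. q) -4) * 5), ∅)} | St=∅]
[6] [T=p | E={p↦thunk((((λq. q) -4) * 5), ∅)} | St=[subR]]
[7] [T=(((λq. q) -4) * 5) | E=∅ | St=[subR]]
[8] [T=((λq. q) -4) | E=∅ | St=[mulR :: subR]]
[9] [T=(λq. q) | E=∅ | St=[thunk :: mulR :: subR]]
[10] [T=q | E={q↦thunk(-4, ∅)} | St=[mulR :: subR]]
[11] [T=-4 | E=∅ | St=[mulR :: subR]]
[12] [T=5 | E=∅ | St=[mulL(-4) :: subR]]
[13] [T=((λy. 5) 6) | E={p↦thunk((((λq. q) -4) * 5), ∅)} | St=[subL(-20)]]
[14] [T=(λy. 5) | E={p↦thunk((((λq. q) -4) * 5), ∅)} | St=[thunk :: subL(-20)]]
[15] [T=5 | E={y↦thunk(6, {p↦thunk((((λq. q) -4) * 5), ∅)}), p↦thunk((((λq. q) -4) * 5), ∅)} | St=[subL(-20)]]
→ final value -25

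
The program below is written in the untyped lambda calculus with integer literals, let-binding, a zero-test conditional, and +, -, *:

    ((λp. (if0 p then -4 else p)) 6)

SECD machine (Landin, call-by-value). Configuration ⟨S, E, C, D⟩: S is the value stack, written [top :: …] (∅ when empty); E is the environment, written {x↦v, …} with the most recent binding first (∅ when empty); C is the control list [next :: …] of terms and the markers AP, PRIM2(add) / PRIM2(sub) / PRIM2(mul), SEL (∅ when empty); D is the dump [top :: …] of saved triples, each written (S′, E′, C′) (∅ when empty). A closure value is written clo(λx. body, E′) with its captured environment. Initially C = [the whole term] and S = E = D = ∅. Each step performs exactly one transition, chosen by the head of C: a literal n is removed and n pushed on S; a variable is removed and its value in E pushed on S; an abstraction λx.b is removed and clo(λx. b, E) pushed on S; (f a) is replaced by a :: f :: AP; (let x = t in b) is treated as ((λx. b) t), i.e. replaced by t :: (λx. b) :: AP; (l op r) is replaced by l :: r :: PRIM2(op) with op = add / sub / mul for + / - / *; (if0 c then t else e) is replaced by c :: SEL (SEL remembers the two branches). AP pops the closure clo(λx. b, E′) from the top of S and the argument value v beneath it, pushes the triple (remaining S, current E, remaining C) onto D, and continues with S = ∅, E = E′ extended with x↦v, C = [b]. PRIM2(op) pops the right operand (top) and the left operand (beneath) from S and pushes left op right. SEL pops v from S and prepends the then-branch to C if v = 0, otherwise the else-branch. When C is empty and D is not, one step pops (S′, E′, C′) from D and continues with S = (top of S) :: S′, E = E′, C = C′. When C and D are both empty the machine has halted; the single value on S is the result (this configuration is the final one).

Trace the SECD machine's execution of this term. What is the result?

t=0: ⟨S=∅; E=∅; C=[((λp. (if0 p then -4 else p)) 6)]; D=∅⟩
t=1: ⟨S=∅; E=∅; C=[6 :: (λp. (if0 p then -4 else p)) :: AP]; D=∅⟩
t=2: ⟨S=[6]; E=∅; C=[(λp. (if0 p then -4 else p)) :: AP]; D=∅⟩
t=3: ⟨S=[clo(λp. (if0 p then -4 else p), ∅) :: 6]; E=∅; C=[AP]; D=∅⟩
t=4: ⟨S=∅; E={p↦6}; C=[(if0 p then -4 else p)]; D=[(∅, ∅, ∅)]⟩
t=5: ⟨S=∅; E={p↦6}; C=[p :: SEL]; D=[(∅, ∅, ∅)]⟩
t=6: ⟨S=[6]; E={p↦6}; C=[SEL]; D=[(∅, ∅, ∅)]⟩
t=7: ⟨S=∅; E={p↦6}; C=[p]; D=[(∅, ∅, ∅)]⟩
t=8: ⟨S=[6]; E={p↦6}; C=∅; D=[(∅, ∅, ∅)]⟩
t=9: ⟨S=[6]; E=∅; C=∅; D=∅⟩
→ final value 6

Answer: 6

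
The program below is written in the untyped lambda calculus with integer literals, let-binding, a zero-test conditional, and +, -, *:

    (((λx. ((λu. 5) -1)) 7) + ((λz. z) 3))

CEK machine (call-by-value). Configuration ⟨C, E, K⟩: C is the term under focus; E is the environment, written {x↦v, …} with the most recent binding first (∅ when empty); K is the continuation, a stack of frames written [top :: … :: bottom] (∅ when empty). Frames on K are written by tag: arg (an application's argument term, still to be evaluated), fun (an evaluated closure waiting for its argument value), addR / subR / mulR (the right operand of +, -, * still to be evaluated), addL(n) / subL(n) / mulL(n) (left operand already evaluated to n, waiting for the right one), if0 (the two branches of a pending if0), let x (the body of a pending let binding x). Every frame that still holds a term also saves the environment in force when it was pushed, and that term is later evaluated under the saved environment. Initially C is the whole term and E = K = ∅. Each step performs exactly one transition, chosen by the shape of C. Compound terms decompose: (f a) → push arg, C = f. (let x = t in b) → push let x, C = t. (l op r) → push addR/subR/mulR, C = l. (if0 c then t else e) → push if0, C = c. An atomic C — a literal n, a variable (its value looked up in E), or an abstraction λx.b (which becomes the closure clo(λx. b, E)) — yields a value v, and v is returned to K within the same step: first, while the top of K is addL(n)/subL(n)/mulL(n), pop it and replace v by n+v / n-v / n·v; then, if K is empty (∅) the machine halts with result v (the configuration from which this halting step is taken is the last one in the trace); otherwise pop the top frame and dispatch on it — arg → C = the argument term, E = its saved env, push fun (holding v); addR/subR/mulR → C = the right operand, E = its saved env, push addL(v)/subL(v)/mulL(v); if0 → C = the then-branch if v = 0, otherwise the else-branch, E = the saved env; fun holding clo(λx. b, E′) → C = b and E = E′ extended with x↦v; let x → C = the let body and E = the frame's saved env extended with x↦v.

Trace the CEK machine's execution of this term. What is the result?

Answer: 8

Machine steps:
t=0: [C=(((λx. ((λu. 5) -1)) 7) + ((λz. z) 3)) | E=∅ | K=∅]
t=1: [C=((λx. ((λu. 5) -1)) 7) | E=∅ | K=[addR]]
t=2: [C=(λx. ((λu. 5) -1)) | E=∅ | K=[arg :: addR]]
t=3: [C=7 | E=∅ | K=[fun :: addR]]
t=4: [C=((λu. 5) -1) | E={x↦7} | K=[addR]]
t=5: [C=(λu. 5) | E={x↦7} | K=[arg :: addR]]
t=6: [C=-1 | E={x↦7} | K=[fun :: addR]]
t=7: [C=5 | E={u↦-1, x↦7} | K=[addR]]
t=8: [C=((λz. z) 3) | E=∅ | K=[addL(5)]]
t=9: [C=(λz. z) | E=∅ | K=[arg :: addL(5)]]
t=10: [C=3 | E=∅ | K=[fun :: addL(5)]]
t=11: [C=z | E={z↦3} | K=[addL(5)]]
→ final value 8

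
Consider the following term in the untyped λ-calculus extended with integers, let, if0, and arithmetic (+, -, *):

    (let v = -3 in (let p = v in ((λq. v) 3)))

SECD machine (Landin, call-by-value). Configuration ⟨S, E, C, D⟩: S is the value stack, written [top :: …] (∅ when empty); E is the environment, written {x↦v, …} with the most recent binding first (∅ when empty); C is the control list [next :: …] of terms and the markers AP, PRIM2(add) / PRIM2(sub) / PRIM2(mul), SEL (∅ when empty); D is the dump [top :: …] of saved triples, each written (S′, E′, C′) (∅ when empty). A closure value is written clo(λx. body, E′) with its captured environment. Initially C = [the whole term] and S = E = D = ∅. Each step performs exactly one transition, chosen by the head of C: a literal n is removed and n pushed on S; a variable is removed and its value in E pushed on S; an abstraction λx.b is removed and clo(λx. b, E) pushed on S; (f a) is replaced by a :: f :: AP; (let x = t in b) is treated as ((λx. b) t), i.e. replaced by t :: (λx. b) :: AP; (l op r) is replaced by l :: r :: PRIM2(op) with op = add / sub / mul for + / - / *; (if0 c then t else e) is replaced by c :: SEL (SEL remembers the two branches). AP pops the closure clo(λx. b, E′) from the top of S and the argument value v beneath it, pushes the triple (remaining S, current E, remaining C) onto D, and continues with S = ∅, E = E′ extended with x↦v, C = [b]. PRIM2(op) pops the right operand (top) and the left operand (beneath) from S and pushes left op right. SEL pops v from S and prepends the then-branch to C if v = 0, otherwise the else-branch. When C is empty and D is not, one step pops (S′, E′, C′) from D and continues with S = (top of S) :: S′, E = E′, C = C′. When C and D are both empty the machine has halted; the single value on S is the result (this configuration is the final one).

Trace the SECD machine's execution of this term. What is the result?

Answer: -3

Execution trace:
t=0: [S=∅ | E=∅ | C=[(let v = -3 in (let p = v in ((λq. v) 3)))] | D=∅]
t=1: [S=∅ | E=∅ | C=[-3 :: (λv. (let p = v in ((λq. v) 3))) :: AP] | D=∅]
t=2: [S=[-3] | E=∅ | C=[(λv. (let p = v in ((λq. v) 3))) :: AP] | D=∅]
t=3: [S=[clo(λv. (let p = v in ((λq. v) 3)), ∅) :: -3] | E=∅ | C=[AP] | D=∅]
t=4: [S=∅ | E={v↦-3} | C=[(let p = v in ((λq. v) 3))] | D=[(∅, ∅, ∅)]]
t=5: [S=∅ | E={v↦-3} | C=[v :: (λp. ((λq. v) 3)) :: AP] | D=[(∅, ∅, ∅)]]
t=6: [S=[-3] | E={v↦-3} | C=[(λp. ((λq. v) 3)) :: AP] | D=[(∅, ∅, ∅)]]
t=7: [S=[clo(λp. ((λq. v) 3), {v↦-3}) :: -3] | E={v↦-3} | C=[AP] | D=[(∅, ∅, ∅)]]
t=8: [S=∅ | E={p↦-3, v↦-3} | C=[((λq. v) 3)] | D=[(∅, {v↦-3}, ∅) :: (∅, ∅, ∅)]]
t=9: [S=∅ | E={p↦-3, v↦-3} | C=[3 :: (λq. v) :: AP] | D=[(∅, {v↦-3}, ∅) :: (∅, ∅, ∅)]]
t=10: [S=[3] | E={p↦-3, v↦-3} | C=[(λq. v) :: AP] | D=[(∅, {v↦-3}, ∅) :: (∅, ∅, ∅)]]
t=11: [S=[clo(λq. v, {p↦-3, v↦-3}) :: 3] | E={p↦-3, v↦-3} | C=[AP] | D=[(∅, {v↦-3}, ∅) :: (∅, ∅, ∅)]]
t=12: [S=∅ | E={q↦3, p↦-3, v↦-3} | C=[v] | D=[(∅, {p↦-3, v↦-3}, ∅) :: (∅, {v↦-3}, ∅) :: (∅, ∅, ∅)]]
t=13: [S=[-3] | E={q↦3, p↦-3, v↦-3} | C=∅ | D=[(∅, {p↦-3, v↦-3}, ∅) :: (∅, {v↦-3}, ∅) :: (∅, ∅, ∅)]]
t=14: [S=[-3] | E={p↦-3, v↦-3} | C=∅ | D=[(∅, {v↦-3}, ∅) :: (∅, ∅, ∅)]]
t=15: [S=[-3] | E={v↦-3} | C=∅ | D=[(∅, ∅, ∅)]]
t=16: [S=[-3] | E=∅ | C=∅ | D=∅]
→ final value -3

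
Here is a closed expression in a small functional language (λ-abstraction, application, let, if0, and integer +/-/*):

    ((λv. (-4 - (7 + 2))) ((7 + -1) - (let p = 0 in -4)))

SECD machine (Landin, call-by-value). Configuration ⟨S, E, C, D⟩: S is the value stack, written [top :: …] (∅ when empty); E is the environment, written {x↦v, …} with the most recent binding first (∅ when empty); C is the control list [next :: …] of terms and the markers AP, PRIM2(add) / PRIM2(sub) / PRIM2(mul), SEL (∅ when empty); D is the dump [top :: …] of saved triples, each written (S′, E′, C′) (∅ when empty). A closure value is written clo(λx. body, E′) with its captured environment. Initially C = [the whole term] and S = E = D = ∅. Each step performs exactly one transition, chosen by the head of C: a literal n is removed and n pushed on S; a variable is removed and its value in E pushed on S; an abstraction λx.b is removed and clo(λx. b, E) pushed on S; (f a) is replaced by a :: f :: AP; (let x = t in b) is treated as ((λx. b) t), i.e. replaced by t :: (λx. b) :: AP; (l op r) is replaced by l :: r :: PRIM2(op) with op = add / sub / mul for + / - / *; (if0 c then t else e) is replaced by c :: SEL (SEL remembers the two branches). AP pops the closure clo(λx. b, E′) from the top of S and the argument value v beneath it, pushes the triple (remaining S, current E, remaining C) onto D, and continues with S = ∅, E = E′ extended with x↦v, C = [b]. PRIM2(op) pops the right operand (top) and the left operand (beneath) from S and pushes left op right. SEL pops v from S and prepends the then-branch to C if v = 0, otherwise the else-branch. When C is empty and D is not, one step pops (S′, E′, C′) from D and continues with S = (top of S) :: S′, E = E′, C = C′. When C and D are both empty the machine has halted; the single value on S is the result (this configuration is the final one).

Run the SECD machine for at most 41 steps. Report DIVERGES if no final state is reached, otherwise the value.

step 0: [S=∅ | E=∅ | C=[((λv. (-4 - (7 + 2))) ((7 + -1) - (let p = 0 in -4)))] | D=∅]
step 1: [S=∅ | E=∅ | C=[((7 + -1) - (let p = 0 in -4)) :: (λv. (-4 - (7 + 2))) :: AP] | D=∅]
step 2: [S=∅ | E=∅ | C=[(7 + -1) :: (let p = 0 in -4) :: PRIM2(sub) :: (λv. (-4 - (7 + 2))) :: AP] | D=∅]
step 3: [S=∅ | E=∅ | C=[7 :: -1 :: PRIM2(add) :: (let p = 0 in -4) :: PRIM2(sub) :: (λv. (-4 - (7 + 2))) :: AP] | D=∅]
step 4: [S=[7] | E=∅ | C=[-1 :: PRIM2(add) :: (let p = 0 in -4) :: PRIM2(sub) :: (λv. (-4 - (7 + 2))) :: AP] | D=∅]
step 5: [S=[-1 :: 7] | E=∅ | C=[PRIM2(add) :: (let p = 0 in -4) :: PRIM2(sub) :: (λv. (-4 - (7 + 2))) :: AP] | D=∅]
step 6: [S=[6] | E=∅ | C=[(let p = 0 in -4) :: PRIM2(sub) :: (λv. (-4 - (7 + 2))) :: AP] | D=∅]
step 7: [S=[6] | E=∅ | C=[0 :: (λp. -4) :: AP :: PRIM2(sub) :: (λv. (-4 - (7 + 2))) :: AP] | D=∅]
step 8: [S=[0 :: 6] | E=∅ | C=[(λp. -4) :: AP :: PRIM2(sub) :: (λv. (-4 - (7 + 2))) :: AP] | D=∅]
step 9: [S=[clo(λp. -4, ∅) :: 0 :: 6] | E=∅ | C=[AP :: PRIM2(sub) :: (λv. (-4 - (7 + 2))) :: AP] | D=∅]
step 10: [S=∅ | E={p↦0} | C=[-4] | D=[([6], ∅, [PRIM2(sub) :: (λv. (-4 - (7 + 2))) :: AP])]]
step 11: [S=[-4] | E={p↦0} | C=∅ | D=[([6], ∅, [PRIM2(sub) :: (λv. (-4 - (7 + 2))) :: AP])]]
step 12: [S=[-4 :: 6] | E=∅ | C=[PRIM2(sub) :: (λv. (-4 - (7 + 2))) :: AP] | D=∅]
step 13: [S=[10] | E=∅ | C=[(λv. (-4 - (7 + 2))) :: AP] | D=∅]
step 14: [S=[clo(λv. (-4 - (7 + 2)), ∅) :: 10] | E=∅ | C=[AP] | D=∅]
step 15: [S=∅ | E={v↦10} | C=[(-4 - (7 + 2))] | D=[(∅, ∅, ∅)]]
step 16: [S=∅ | E={v↦10} | C=[-4 :: (7 + 2) :: PRIM2(sub)] | D=[(∅, ∅, ∅)]]
step 17: [S=[-4] | E={v↦10} | C=[(7 + 2) :: PRIM2(sub)] | D=[(∅, ∅, ∅)]]
step 18: [S=[-4] | E={v↦10} | C=[7 :: 2 :: PRIM2(add) :: PRIM2(sub)] | D=[(∅, ∅, ∅)]]
step 19: [S=[7 :: -4] | E={v↦10} | C=[2 :: PRIM2(add) :: PRIM2(sub)] | D=[(∅, ∅, ∅)]]
step 20: [S=[2 :: 7 :: -4] | E={v↦10} | C=[PRIM2(add) :: PRIM2(sub)] | D=[(∅, ∅, ∅)]]
step 21: [S=[9 :: -4] | E={v↦10} | C=[PRIM2(sub)] | D=[(∅, ∅, ∅)]]
step 22: [S=[-13] | E={v↦10} | C=∅ | D=[(∅, ∅, ∅)]]
step 23: [S=[-13] | E=∅ | C=∅ | D=∅]
→ final value -13

Answer: -13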